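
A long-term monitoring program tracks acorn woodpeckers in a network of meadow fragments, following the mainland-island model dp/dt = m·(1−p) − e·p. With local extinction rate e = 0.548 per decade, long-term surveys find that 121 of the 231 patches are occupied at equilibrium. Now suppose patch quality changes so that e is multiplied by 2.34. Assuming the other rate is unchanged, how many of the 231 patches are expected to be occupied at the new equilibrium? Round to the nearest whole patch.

74

Observed p* = 121/231 = 0.52381.
Balance m(1−p*) = e·p* gives m = e·p*/(1−p*) = 0.548×0.52381/0.47619 = 0.60280.
New p* = m/(m+e) = 0.60280/(0.60280+1.28232) = 0.31977.
Expected occupied = 231 × 0.31977 = 73.87 ≈ 74.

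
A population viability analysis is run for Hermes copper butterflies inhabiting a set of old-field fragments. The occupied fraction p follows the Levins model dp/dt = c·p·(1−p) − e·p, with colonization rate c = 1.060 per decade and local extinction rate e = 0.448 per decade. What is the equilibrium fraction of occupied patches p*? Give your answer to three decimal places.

0.577

At equilibrium, colonization balances extinction: c·p*·(1−p*) = e·p*.
So p* = 1 − e/c = 1 − 0.448/1.060 = 1 − 0.4226 = 0.5774.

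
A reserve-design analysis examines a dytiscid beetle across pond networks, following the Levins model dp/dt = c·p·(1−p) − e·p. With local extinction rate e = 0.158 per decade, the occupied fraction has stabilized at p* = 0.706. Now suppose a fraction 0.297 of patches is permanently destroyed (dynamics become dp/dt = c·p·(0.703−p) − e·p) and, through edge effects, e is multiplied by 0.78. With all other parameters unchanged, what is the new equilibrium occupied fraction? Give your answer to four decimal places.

0.4737

Balance c(1−p*) = e gives c = e/(1 − 0.70600) = 0.158/0.29400 = 0.53741.
New p* = 0.703 − e/c = 0.703 − 0.12324/0.53741 = 0.47368.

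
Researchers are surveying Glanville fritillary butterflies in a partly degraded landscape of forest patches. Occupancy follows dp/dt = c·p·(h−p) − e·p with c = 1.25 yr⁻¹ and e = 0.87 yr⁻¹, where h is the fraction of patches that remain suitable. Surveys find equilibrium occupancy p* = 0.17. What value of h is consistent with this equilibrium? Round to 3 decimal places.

At equilibrium c(h−p*) = e, so h = p* + e/c.
h = 0.17 + 0.87/1.25 = 0.17 + 0.6960 = 0.8660.

0.866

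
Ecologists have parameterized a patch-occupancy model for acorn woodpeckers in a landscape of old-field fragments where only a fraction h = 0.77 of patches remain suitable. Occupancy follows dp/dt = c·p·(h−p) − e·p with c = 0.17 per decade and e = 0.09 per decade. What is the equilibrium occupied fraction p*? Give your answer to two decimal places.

0.24

Setting dp/dt = 0 and dividing by p* gives c·(h−p*) = e.
So p* = h − e/c = 0.77 − 0.09/0.17 = 0.77 − 0.5294 = 0.2406.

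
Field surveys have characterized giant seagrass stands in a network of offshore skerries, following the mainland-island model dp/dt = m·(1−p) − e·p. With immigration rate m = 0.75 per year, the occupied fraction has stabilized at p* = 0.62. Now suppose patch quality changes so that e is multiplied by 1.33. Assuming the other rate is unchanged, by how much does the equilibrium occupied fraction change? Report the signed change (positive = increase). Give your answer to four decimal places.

-0.0691

Balance m(1−p*) = e·p* gives e = m(1−p*)/p* = 0.75×0.38000/0.62000 = 0.45968.
New p* = m/(m+e) = 0.75000/(0.75000+0.61137) = 0.55092.
Δp* = 0.55092 − 0.62000 = -0.06908.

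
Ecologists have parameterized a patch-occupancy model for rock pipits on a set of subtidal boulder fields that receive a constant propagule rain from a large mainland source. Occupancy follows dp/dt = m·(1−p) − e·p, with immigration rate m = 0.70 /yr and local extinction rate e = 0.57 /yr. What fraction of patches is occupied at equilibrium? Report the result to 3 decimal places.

0.551

At equilibrium the propagule rain into empty patches balances local extinction: m(1−p*) = e·p*.
p* = m/(m+e) = 0.70/(0.70+0.57) = 0.70/1.2700 = 0.5512.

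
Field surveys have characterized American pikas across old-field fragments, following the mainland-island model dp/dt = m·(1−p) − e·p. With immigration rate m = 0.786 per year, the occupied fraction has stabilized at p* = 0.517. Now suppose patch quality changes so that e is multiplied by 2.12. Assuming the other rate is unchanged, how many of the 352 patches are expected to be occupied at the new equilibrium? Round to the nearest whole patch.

Balance m(1−p*) = e·p* gives e = m(1−p*)/p* = 0.786×0.48300/0.51700 = 0.73431.
New p* = m/(m+e) = 0.78600/(0.78600+1.55674) = 0.33550.
Expected occupied = 352 × 0.33550 = 118.10 ≈ 118.

118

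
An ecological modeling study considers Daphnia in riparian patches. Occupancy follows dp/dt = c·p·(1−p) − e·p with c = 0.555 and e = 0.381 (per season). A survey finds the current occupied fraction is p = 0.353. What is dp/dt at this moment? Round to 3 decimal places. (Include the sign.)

Colonization term: c·p·(1−p) = 0.555×0.353×0.6470 = 0.12676.
Extinction term: e·p = 0.13449.
dp/dt = 0.12676 − 0.13449 = -0.00774.

-0.008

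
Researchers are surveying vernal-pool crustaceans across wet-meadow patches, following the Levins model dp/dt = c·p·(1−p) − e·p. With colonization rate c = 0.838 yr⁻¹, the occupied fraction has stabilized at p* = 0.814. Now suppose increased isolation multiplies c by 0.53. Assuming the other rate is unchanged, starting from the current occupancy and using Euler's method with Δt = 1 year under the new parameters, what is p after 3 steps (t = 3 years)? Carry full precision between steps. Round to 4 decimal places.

0.6967

Balance c(1−p*) = e gives e = 0.838×(1 − 0.81400) = 0.15587.
Starting from p₀ = 0.81400; update p ← p + (dp/dt)·Δt with the new parameters.
p: 0.81400 → 0.75437  (Δp = -0.05963)
p: 0.75437 → 0.71908  (Δp = -0.03528)
p: 0.71908 → 0.69672  (Δp = -0.02236)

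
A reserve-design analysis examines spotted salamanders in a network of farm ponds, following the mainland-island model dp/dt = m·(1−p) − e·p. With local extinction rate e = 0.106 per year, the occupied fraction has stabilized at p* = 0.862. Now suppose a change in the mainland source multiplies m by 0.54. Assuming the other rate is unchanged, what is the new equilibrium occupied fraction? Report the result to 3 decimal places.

Balance m(1−p*) = e·p* gives m = e·p*/(1−p*) = 0.106×0.86200/0.13800 = 0.66212.
New p* = m/(m+e) = 0.35754/(0.35754+0.10600) = 0.77133.

0.771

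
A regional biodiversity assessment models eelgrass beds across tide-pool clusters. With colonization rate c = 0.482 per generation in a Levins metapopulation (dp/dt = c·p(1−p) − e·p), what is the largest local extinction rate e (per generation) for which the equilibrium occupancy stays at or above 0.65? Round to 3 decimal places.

0.169

1 − e/c ≥ 0.65 ⇒ e ≤ c(1 − 0.65) = 0.482 × 0.3500.
e_max = 0.1687.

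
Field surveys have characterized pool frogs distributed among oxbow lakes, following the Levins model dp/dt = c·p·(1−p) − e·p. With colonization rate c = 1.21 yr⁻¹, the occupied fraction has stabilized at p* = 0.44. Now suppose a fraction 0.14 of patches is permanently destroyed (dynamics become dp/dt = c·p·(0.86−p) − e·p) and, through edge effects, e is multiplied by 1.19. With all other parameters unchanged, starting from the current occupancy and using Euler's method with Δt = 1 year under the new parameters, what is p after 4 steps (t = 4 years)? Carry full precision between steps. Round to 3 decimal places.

0.228

Balance c(1−p*) = e gives e = 1.21×(1 − 0.44000) = 0.67760.
Starting from p₀ = 0.44000; update p ← p + (dp/dt)·Δt with the new parameters.
  1  |  dp/dt·Δt = -0.131183  |  p_1 = 0.308817
  2  |  dp/dt·Δt = -0.043053  |  p_2 = 0.265764
  3  |  dp/dt·Δt = -0.023206  |  p_3 = 0.242558
  4  |  dp/dt·Δt = -0.014369  |  p_4 = 0.228189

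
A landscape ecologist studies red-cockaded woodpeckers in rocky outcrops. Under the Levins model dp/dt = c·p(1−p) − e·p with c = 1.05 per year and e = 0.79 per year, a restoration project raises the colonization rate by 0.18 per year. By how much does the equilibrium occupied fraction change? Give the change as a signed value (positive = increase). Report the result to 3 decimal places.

0.110

Before: p* = 1 − 0.79/1.05 = 0.2476.
After the change, c = 1.23, e = 0.79, so p* = 1 − 0.79/1.23 = 0.3577.
Δp* = 0.3577 − 0.2476 = +0.1101.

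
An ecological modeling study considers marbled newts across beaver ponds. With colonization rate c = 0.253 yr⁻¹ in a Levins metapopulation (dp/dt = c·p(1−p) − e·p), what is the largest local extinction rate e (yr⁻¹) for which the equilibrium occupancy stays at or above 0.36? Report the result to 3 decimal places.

1 − e/c ≥ 0.36 ⇒ e ≤ c(1 − 0.36) = 0.253 × 0.6400.
e_max = 0.1619.

0.162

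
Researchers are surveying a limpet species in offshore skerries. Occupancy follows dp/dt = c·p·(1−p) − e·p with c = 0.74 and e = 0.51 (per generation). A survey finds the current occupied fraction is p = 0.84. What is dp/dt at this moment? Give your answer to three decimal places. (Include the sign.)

Colonization term: c·p·(1−p) = 0.74×0.84×0.1600 = 0.09946.
Extinction term: e·p = 0.42840.
dp/dt = 0.09946 − 0.42840 = -0.32894.

-0.329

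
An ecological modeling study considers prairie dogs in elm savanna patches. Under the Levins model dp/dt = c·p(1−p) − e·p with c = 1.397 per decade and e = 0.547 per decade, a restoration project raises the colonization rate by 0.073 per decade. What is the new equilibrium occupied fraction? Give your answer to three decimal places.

0.628

Before: p* = 1 − 0.547/1.397 = 0.6084.
After the change, c = 1.47, e = 0.547, so p* = 1 − 0.547/1.47 = 0.6279.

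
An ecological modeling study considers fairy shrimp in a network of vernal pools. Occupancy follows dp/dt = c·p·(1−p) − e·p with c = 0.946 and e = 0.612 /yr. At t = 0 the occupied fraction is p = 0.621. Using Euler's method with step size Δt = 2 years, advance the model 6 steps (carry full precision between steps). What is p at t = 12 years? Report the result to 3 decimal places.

0.353

Update rule: p ← p + [c·p·(1−p) − e·p]·Δt with Δt = 2.
t = 2: p = 0.62100 + (-0.31480) = 0.30620
t = 4: p = 0.30620 + (+0.02715) = 0.33335
t = 6: p = 0.33335 + (+0.01244) = 0.34578
t = 8: p = 0.34578 + (+0.00476) = 0.35055
t = 10: p = 0.35055 + (+0.00167) = 0.35222
t = 12: p = 0.35222 + (+0.00057) = 0.35278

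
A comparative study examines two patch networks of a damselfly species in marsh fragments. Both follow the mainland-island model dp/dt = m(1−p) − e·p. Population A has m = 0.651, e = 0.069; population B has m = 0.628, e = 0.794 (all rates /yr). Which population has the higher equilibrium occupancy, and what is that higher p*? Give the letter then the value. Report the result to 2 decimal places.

A: p*_A = m/(m+e) = 0.651/0.7200 = 0.9042.
B: p*_B = 0.628/1.4220 = 0.4416.
A is higher at 0.9042.

A, 0.90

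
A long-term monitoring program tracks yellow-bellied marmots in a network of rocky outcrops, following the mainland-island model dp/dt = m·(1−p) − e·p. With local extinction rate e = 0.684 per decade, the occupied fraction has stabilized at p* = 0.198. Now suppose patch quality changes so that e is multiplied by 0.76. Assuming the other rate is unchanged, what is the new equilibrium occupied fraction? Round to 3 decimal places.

0.245

Balance m(1−p*) = e·p* gives m = e·p*/(1−p*) = 0.684×0.19800/0.80200 = 0.16887.
New p* = m/(m+e) = 0.16887/(0.16887+0.51984) = 0.24520.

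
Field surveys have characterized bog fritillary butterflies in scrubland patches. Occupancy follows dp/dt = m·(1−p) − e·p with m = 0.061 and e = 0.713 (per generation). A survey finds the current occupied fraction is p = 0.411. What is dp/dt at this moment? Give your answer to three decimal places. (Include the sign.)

-0.257

Colonization term: m·(1−p) = 0.061×0.5890 = 0.03593.
Extinction term: e·p = 0.29304.
dp/dt = 0.03593 − 0.29304 = -0.25711.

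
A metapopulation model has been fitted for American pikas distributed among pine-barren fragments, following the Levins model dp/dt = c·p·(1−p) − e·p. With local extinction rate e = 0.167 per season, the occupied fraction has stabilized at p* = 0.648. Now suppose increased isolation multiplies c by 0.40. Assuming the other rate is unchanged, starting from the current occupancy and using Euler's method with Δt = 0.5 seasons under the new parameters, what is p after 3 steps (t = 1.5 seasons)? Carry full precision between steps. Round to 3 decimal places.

Balance c(1−p*) = e gives c = e/(1 − 0.64800) = 0.167/0.35200 = 0.47443.
Starting from p₀ = 0.64800; update p ← p + (dp/dt)·Δt with the new parameters.
step 1: Δp = -0.03246, p = 0.61554
step 2: Δp = -0.02894, p = 0.58659
step 3: Δp = -0.02597, p = 0.56062

0.561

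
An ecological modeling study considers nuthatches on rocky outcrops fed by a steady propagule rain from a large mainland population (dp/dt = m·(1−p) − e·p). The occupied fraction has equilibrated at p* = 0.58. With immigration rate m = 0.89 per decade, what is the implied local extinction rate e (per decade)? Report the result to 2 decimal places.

0.64

At equilibrium m(1−p*) = e·p*, so e = m(1−p*)/p*.
e = 0.89 × 0.4200 / 0.58 = 0.6445.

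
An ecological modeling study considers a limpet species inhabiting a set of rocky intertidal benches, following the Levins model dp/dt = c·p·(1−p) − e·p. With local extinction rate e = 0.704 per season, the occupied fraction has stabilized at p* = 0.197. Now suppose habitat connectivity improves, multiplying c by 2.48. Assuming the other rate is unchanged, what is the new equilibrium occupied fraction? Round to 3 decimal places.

0.676

Balance c(1−p*) = e gives c = e/(1 − 0.19700) = 0.704/0.80300 = 0.87671.
New p* = 1 − e/c = 1 − 0.70400/2.17424 = 0.67621.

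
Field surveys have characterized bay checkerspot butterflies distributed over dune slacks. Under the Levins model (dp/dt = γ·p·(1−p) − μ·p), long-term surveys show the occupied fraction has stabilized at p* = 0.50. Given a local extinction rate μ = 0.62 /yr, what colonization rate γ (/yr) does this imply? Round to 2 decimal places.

1.24

At equilibrium γ(1−p*) = μ, so γ = μ/(1−p*).
γ = 0.62/(1 − 0.50) = 0.62/0.5000 = 1.2400.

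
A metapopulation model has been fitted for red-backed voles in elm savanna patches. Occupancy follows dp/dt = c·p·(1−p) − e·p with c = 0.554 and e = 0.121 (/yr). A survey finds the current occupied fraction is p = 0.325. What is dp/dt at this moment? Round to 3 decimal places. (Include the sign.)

Colonization term: c·p·(1−p) = 0.554×0.325×0.6750 = 0.12153.
Extinction term: e·p = 0.03932.
dp/dt = 0.12153 − 0.03932 = 0.08221.

0.082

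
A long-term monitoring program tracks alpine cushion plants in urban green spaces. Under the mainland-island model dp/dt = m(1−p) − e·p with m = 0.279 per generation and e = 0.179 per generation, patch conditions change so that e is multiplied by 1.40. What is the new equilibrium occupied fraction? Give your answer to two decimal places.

Before: p* = 0.279/(0.279+0.179) = 0.6092.
After: m = 0.279, e = 0.2506; p* = 0.279/0.5296 = 0.5268.

0.53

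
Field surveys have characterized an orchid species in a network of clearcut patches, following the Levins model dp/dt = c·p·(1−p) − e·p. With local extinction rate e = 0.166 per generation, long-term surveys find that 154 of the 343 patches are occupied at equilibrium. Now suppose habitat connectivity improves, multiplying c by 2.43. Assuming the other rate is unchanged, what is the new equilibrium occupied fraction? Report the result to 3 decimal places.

Observed p* = 154/343 = 0.44898.
Balance c(1−p*) = e gives c = e/(1 − 0.44898) = 0.166/0.55102 = 0.30126.
New p* = 1 − e/c = 1 − 0.16600/0.73206 = 0.77324.

0.773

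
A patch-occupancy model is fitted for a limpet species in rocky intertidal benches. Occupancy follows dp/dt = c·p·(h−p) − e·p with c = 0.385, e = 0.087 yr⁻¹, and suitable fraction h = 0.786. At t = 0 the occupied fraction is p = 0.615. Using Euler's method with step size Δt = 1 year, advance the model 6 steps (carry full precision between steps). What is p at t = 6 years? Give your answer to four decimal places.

Update rule: p ← p + [c·p·(h−p) − e·p]·Δt with Δt = 1.
step 1: Δp = -0.01302, p = 0.60198
step 2: Δp = -0.00972, p = 0.59226
step 3: Δp = -0.00735, p = 0.58491
step 4: Δp = -0.00560, p = 0.57931
step 5: Δp = -0.00430, p = 0.57501
step 6: Δp = -0.00332, p = 0.57169

0.5717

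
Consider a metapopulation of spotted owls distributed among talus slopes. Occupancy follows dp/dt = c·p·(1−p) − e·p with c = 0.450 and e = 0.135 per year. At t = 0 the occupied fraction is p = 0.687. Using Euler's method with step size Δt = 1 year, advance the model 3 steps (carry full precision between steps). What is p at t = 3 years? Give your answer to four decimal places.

Update rule: p ← p + [c·p·(1−p) − e·p]·Δt with Δt = 1.
p: 0.68700 → 0.69102  (Δp = +0.00402)
p: 0.69102 → 0.69381  (Δp = +0.00279)
p: 0.69381 → 0.69574  (Δp = +0.00193)

0.6957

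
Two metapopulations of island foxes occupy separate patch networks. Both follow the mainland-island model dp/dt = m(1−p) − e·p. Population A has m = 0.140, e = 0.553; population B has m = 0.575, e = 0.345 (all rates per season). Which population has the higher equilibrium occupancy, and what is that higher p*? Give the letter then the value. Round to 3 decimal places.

B, 0.625

A: p*_A = m/(m+e) = 0.140/0.6930 = 0.2020.
B: p*_B = 0.575/0.9200 = 0.6250.
B is higher at 0.6250.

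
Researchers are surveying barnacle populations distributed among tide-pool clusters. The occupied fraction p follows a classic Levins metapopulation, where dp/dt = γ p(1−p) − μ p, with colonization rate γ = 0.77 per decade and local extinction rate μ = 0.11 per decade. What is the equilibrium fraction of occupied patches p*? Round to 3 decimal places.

0.857

Setting dp/dt = 0 and dividing through by p* gives γ·(1−p*) = μ.
So p* = 1 − μ/γ = 1 − 0.11/0.77 = 1 − 0.1429 = 0.8571.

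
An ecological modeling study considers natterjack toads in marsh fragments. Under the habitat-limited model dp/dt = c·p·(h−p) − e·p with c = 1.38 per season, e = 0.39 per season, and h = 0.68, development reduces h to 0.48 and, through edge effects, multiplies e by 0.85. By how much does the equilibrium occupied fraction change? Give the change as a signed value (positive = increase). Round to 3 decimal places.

Before: p* = h − e/c = 0.68 − 0.39/1.38 = 0.68 − 0.2826 = 0.3974.
After: c = 1.38, e = 0.3315, h = 0.48; p* = 0.48 − 0.3315/1.38 = 0.2398.
Δp* = 0.2398 − 0.3974 = -0.1576.

-0.158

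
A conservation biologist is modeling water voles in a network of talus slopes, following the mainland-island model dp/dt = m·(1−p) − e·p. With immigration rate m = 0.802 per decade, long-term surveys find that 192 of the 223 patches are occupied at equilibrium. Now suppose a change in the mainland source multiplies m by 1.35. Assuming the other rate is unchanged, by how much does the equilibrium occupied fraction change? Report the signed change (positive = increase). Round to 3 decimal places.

Observed p* = 192/223 = 0.86099.
Balance m(1−p*) = e·p* gives e = m(1−p*)/p* = 0.802×0.13901/0.86099 = 0.12949.
New p* = m/(m+e) = 1.08270/(1.08270+0.12949) = 0.89318.
Δp* = 0.89318 − 0.86099 = +0.03219.

0.032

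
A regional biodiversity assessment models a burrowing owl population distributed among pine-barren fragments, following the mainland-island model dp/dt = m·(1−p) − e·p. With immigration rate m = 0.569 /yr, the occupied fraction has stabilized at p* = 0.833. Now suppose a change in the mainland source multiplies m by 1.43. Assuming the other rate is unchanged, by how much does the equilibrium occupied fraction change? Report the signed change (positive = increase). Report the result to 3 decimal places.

0.044

Balance m(1−p*) = e·p* gives e = m(1−p*)/p* = 0.569×0.16700/0.83300 = 0.11407.
New p* = m/(m+e) = 0.81367/(0.81367+0.11407) = 0.87705.
Δp* = 0.87705 − 0.83300 = +0.04405.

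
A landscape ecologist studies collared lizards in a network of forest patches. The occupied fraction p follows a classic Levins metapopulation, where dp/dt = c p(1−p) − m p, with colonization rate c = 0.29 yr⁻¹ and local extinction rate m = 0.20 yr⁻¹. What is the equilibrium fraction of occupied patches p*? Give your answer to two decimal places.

At equilibrium, colonization balances extinction: c·p*·(1−p*) = m·p*.
So p* = 1 − m/c = 1 − 0.20/0.29 = 1 − 0.6897 = 0.3103.

0.31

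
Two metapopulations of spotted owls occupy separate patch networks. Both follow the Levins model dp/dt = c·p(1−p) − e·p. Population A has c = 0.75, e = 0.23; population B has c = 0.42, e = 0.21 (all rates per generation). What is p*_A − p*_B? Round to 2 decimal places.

A: p*_A = 1 − 0.23/0.75 = 0.6933.
B: p*_B = 1 − 0.21/0.42 = 0.5000.
p*_A − p*_B = 0.6933 − 0.5000 = 0.1933.

0.19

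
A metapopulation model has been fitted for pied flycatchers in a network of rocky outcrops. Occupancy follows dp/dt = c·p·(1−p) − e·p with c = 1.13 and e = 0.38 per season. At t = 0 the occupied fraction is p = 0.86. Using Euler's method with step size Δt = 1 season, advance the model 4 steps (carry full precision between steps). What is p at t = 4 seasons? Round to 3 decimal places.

Update rule: p ← p + [c·p·(1−p) − e·p]·Δt with Δt = 1.
  1  |  dp/dt·Δt = -0.190748  |  p_1 = 0.669252
  2  |  dp/dt·Δt = -0.004186  |  p_2 = 0.665066
  3  |  dp/dt·Δt = -0.001014  |  p_3 = 0.664052
  4  |  dp/dt·Δt = -0.000252  |  p_4 = 0.663800

0.664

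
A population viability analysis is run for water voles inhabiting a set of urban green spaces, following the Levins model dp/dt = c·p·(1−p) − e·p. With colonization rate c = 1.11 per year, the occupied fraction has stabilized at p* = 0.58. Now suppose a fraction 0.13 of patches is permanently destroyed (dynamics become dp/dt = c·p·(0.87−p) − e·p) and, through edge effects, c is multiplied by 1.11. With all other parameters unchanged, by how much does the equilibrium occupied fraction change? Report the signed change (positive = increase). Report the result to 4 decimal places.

-0.0884

Balance c(1−p*) = e gives e = 1.11×(1 − 0.58000) = 0.46620.
New p* = 0.87 − e/c = 0.87 − 0.46620/1.23210 = 0.49162.
Δp* = 0.49162 − 0.58000 = -0.08838.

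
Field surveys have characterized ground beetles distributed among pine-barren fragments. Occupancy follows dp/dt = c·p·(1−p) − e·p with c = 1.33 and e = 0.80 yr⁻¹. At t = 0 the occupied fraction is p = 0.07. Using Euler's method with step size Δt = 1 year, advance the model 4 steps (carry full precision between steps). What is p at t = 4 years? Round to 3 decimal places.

0.241

Update rule: p ← p + [c·p·(1−p) − e·p]·Δt with Δt = 1.
  1  |  dp/dt·Δt = +0.030583  |  p_1 = 0.100583
  2  |  dp/dt·Δt = +0.039853  |  p_2 = 0.140436
  3  |  dp/dt·Δt = +0.048201  |  p_3 = 0.188637
  4  |  dp/dt·Δt = +0.052651  |  p_4 = 0.241288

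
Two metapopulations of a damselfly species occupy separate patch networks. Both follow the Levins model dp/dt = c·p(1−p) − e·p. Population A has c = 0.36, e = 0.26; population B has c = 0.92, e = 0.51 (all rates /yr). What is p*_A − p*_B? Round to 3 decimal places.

-0.168

A: p*_A = 1 − 0.26/0.36 = 0.2778.
B: p*_B = 1 − 0.51/0.92 = 0.4457.
p*_A − p*_B = 0.2778 − 0.4457 = -0.1679.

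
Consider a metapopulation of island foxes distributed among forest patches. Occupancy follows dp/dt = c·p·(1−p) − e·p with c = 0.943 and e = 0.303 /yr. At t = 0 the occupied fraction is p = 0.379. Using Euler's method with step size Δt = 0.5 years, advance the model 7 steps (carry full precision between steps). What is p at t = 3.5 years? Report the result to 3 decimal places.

0.636

Update rule: p ← p + [c·p·(1−p) − e·p]·Δt with Δt = 0.5.
t = 0.5: p = 0.37900 + (+0.05355) = 0.43255
t = 1: p = 0.43255 + (+0.05020) = 0.48275
t = 1.5: p = 0.48275 + (+0.04460) = 0.52735
t = 2: p = 0.52735 + (+0.03763) = 0.56498
t = 2.5: p = 0.56498 + (+0.03029) = 0.59527
t = 3: p = 0.59527 + (+0.02341) = 0.61868
t = 3.5: p = 0.61868 + (+0.01750) = 0.63618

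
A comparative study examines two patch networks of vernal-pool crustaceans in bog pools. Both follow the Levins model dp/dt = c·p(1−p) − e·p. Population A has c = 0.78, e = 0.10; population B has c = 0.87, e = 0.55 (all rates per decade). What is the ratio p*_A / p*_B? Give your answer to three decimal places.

2.370

A: p*_A = 1 − 0.10/0.78 = 0.8718.
B: p*_B = 1 − 0.55/0.87 = 0.3678.
p*_A / p*_B = 0.8718/0.3678 = 2.3702.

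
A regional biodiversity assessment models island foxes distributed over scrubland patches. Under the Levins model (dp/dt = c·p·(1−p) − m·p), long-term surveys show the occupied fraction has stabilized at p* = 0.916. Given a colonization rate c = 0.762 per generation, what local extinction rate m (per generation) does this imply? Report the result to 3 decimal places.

At equilibrium c(1−p*) = m.
m = 0.762 × (1 − 0.916) = 0.762 × 0.0840 = 0.0640.

0.064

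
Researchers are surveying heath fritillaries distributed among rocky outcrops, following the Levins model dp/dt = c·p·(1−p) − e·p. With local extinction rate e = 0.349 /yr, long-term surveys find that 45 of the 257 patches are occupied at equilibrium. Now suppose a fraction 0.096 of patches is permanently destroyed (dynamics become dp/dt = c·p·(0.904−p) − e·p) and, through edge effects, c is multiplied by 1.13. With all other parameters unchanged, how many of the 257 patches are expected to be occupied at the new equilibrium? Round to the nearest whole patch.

Observed p* = 45/257 = 0.17510.
Balance c(1−p*) = e gives c = e/(1 − 0.17510) = 0.349/0.82490 = 0.42308.
New p* = 0.904 − e/c = 0.904 − 0.34900/0.47808 = 0.17400.
Expected occupied = 257 × 0.17400 = 44.72 ≈ 45.

45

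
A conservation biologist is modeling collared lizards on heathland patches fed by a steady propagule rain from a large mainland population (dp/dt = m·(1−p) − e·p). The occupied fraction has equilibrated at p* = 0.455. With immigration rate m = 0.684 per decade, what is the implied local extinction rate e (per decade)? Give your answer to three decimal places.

At equilibrium m(1−p*) = e·p*, so e = m(1−p*)/p*.
e = 0.684 × 0.5450 / 0.455 = 0.8193.

0.819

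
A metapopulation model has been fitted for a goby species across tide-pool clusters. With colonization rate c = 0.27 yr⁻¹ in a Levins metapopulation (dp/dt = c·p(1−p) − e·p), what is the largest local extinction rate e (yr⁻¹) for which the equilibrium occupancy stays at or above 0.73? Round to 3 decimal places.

0.073

1 − e/c ≥ 0.73 ⇒ e ≤ c(1 − 0.73) = 0.27 × 0.2700.
e_max = 0.0729.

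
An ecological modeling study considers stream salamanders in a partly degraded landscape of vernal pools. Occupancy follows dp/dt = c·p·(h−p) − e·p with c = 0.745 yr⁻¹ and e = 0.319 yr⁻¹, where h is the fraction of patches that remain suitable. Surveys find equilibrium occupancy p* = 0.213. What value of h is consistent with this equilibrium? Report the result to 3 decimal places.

0.641

At equilibrium c(h−p*) = e, so h = p* + e/c.
h = 0.213 + 0.319/0.745 = 0.213 + 0.4282 = 0.6412.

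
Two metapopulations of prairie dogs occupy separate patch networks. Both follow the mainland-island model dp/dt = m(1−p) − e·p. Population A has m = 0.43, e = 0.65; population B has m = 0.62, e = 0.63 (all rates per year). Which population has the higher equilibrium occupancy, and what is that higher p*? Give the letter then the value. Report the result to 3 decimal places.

A: p*_A = m/(m+e) = 0.43/1.0800 = 0.3981.
B: p*_B = 0.62/1.2500 = 0.4960.
B is higher at 0.4960.

B, 0.496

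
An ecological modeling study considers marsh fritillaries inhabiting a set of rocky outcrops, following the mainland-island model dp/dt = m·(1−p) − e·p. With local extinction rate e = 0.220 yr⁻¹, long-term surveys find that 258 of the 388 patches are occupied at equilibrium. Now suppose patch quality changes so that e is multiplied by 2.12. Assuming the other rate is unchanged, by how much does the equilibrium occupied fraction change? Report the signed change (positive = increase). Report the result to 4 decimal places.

Observed p* = 258/388 = 0.66495.
Balance m(1−p*) = e·p* gives m = e·p*/(1−p*) = 0.220×0.66495/0.33505 = 0.43662.
New p* = m/(m+e) = 0.43662/(0.43662+0.46640) = 0.48351.
Δp* = 0.48351 − 0.66495 = -0.18144.

-0.1814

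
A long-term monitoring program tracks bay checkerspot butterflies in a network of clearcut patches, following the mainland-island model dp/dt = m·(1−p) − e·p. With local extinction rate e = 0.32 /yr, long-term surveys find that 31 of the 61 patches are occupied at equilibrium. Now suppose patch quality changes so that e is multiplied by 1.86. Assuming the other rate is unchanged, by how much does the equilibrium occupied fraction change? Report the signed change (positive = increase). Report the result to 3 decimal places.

Observed p* = 31/61 = 0.50820.
Balance m(1−p*) = e·p* gives m = e·p*/(1−p*) = 0.32×0.50820/0.49180 = 0.33067.
New p* = m/(m+e) = 0.33067/(0.33067+0.59520) = 0.35715.
Δp* = 0.35715 − 0.50820 = -0.15105.

-0.151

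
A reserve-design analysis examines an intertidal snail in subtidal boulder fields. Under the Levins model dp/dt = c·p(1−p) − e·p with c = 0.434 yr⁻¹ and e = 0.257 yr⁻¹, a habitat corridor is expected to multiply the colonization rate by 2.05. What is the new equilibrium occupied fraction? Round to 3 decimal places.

0.711

Before: p* = 1 − 0.257/0.434 = 0.4078.
After the change, c = 0.8897, e = 0.257, so p* = 1 − 0.257/0.8897 = 0.7111.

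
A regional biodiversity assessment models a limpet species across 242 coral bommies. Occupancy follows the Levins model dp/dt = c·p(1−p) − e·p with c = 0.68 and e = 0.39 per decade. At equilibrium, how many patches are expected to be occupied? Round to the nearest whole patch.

p* = 1 − e/c = 1 − 0.39/0.68 = 0.4265.
Expected occupied patches = N × p* = 242 × 0.4265 = 103.21 ≈ 103.

103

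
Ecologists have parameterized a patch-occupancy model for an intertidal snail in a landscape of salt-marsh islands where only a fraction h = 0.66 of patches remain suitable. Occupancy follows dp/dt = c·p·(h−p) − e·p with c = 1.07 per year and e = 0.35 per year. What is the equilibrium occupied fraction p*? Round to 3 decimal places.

Setting dp/dt = 0 and dividing by p* gives c·(h−p*) = e.
So p* = h − e/c = 0.66 − 0.35/1.07 = 0.66 − 0.3271 = 0.3329.

0.333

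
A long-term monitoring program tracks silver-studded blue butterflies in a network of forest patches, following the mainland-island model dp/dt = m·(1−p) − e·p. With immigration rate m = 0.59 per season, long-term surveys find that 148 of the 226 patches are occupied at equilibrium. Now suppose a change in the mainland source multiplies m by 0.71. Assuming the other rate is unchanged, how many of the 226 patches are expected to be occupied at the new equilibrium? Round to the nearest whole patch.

Observed p* = 148/226 = 0.65487.
Balance m(1−p*) = e·p* gives e = m(1−p*)/p* = 0.59×0.34513/0.65487 = 0.31094.
New p* = m/(m+e) = 0.41890/(0.41890+0.31094) = 0.57396.
Expected occupied = 226 × 0.57396 = 129.71 ≈ 130.

130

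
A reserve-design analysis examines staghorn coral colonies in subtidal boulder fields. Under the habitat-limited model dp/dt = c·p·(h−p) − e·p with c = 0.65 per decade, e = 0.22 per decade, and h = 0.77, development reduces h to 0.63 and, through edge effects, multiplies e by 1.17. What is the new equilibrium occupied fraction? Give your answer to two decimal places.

0.23

Before: p* = h − e/c = 0.77 − 0.22/0.65 = 0.77 − 0.3385 = 0.4315.
After: c = 0.65, e = 0.2574, h = 0.63; p* = 0.63 − 0.2574/0.65 = 0.2340.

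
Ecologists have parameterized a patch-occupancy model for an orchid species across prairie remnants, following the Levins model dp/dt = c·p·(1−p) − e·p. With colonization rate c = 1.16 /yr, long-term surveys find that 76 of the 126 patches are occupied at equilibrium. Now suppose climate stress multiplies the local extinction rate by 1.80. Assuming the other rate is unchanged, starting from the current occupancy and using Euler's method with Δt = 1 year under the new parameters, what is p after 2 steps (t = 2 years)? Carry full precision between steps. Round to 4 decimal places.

0.3389

Observed p* = 76/126 = 0.60317.
Balance c(1−p*) = e gives e = 1.16×(1 − 0.60317) = 0.46032.
Starting from p₀ = 0.60317; update p ← p + (dp/dt)·Δt with the new parameters.
  1  |  dp/dt·Δt = -0.222121  |  p_1 = 0.381053
  2  |  dp/dt·Δt = -0.042142  |  p_2 = 0.338911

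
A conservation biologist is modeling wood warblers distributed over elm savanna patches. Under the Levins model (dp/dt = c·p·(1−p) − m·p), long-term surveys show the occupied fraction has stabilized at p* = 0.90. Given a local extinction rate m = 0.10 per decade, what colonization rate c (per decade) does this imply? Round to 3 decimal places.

1.000

At equilibrium c(1−p*) = m, so c = m/(1−p*).
c = 0.10/(1 − 0.90) = 0.10/0.1000 = 1.0000.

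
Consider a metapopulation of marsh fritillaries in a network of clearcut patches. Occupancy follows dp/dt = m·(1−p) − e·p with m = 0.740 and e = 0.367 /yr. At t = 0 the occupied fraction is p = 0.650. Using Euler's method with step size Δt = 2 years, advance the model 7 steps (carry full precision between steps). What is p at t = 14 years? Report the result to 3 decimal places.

0.740

Update rule: p ← p + [m·(1−p) − e·p]·Δt with Δt = 2.
step 1: Δp = +0.04090, p = 0.69090
step 2: Δp = -0.04965, p = 0.64125
step 3: Δp = +0.06028, p = 0.70153
step 4: Δp = -0.07318, p = 0.62835
step 5: Δp = +0.08884, p = 0.71719
step 6: Δp = -0.10785, p = 0.60934
step 7: Δp = +0.13093, p = 0.74027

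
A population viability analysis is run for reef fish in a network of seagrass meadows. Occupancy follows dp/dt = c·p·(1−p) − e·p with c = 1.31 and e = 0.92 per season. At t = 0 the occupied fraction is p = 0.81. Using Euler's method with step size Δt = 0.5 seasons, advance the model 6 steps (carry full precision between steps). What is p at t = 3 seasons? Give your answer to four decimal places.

Update rule: p ← p + [c·p·(1−p) − e·p]·Δt with Δt = 0.5.
t = 0.5: p = 0.81000 + (-0.27180) = 0.53820
t = 1: p = 0.53820 + (-0.08478) = 0.45342
t = 1.5: p = 0.45342 + (-0.04625) = 0.40718
t = 2: p = 0.40718 + (-0.02920) = 0.37798
t = 2.5: p = 0.37798 + (-0.01987) = 0.35811
t = 3: p = 0.35811 + (-0.01417) = 0.34394

0.3439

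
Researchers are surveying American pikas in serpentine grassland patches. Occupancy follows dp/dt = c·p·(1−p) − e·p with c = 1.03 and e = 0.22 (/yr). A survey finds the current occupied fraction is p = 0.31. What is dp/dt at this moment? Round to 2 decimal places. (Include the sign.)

Colonization term: c·p·(1−p) = 1.03×0.31×0.6900 = 0.22032.
Extinction term: e·p = 0.06820.
dp/dt = 0.22032 − 0.06820 = 0.15212.

0.15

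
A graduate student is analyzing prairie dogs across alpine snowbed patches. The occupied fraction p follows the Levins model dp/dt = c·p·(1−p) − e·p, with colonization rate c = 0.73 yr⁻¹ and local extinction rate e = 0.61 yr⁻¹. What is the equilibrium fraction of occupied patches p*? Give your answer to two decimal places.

At equilibrium, colonization balances extinction: c·p*·(1−p*) = e·p*.
So p* = 1 − e/c = 1 − 0.61/0.73 = 1 − 0.8356 = 0.1644.

0.16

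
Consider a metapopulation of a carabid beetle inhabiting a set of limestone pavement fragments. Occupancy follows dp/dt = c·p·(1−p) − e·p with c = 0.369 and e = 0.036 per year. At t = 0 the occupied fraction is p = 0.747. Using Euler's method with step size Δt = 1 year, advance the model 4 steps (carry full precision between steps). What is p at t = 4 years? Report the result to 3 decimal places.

0.864

Update rule: p ← p + [c·p·(1−p) − e·p]·Δt with Δt = 1.
  1  |  dp/dt·Δt = +0.042846  |  p_1 = 0.789846
  2  |  dp/dt·Δt = +0.032816  |  p_2 = 0.822661
  3  |  dp/dt·Δt = +0.024217  |  p_3 = 0.846879
  4  |  dp/dt·Δt = +0.017362  |  p_4 = 0.864241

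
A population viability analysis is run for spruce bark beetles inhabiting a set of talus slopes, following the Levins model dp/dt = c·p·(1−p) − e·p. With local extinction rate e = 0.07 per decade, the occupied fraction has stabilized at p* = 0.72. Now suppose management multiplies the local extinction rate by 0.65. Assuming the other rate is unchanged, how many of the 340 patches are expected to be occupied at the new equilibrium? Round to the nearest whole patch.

278

Balance c(1−p*) = e gives c = e/(1 − 0.72000) = 0.07/0.28000 = 0.25000.
New p* = 1 − e/c = 1 − 0.04550/0.25000 = 0.81800.
Expected occupied = 340 × 0.81800 = 278.12 ≈ 278.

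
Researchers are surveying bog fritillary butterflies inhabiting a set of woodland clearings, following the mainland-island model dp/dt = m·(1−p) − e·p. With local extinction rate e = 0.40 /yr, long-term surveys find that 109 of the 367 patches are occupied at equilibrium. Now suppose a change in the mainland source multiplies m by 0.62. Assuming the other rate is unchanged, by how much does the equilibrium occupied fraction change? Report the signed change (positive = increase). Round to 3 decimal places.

-0.089

Observed p* = 109/367 = 0.29700.
Balance m(1−p*) = e·p* gives m = e·p*/(1−p*) = 0.40×0.29700/0.70300 = 0.16899.
New p* = m/(m+e) = 0.10477/(0.10477+0.40000) = 0.20756.
Δp* = 0.20756 − 0.29700 = -0.08944.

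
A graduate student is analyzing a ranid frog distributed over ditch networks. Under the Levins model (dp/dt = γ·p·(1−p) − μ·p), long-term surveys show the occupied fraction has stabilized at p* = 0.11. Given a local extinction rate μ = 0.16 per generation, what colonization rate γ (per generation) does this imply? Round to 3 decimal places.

At equilibrium γ(1−p*) = μ, so γ = μ/(1−p*).
γ = 0.16/(1 − 0.11) = 0.16/0.8900 = 0.1798.

0.180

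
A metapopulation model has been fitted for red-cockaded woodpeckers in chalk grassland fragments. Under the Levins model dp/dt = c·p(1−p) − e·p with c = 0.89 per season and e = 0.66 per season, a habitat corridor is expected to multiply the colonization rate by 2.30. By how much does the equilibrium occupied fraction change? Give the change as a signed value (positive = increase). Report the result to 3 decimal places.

Before: p* = 1 − 0.66/0.89 = 0.2584.
After the change, c = 2.047, e = 0.66, so p* = 1 − 0.66/2.047 = 0.6776.
Δp* = 0.6776 − 0.2584 = +0.4191.

0.419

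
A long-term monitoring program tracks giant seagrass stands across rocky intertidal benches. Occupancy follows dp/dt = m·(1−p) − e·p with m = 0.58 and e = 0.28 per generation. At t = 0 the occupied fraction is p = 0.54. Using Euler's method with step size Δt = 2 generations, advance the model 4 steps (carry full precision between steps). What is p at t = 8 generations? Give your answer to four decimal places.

0.6383

Update rule: p ← p + [m·(1−p) − e·p]·Δt with Δt = 2.
step 1: Δp = +0.23120, p = 0.77120
step 2: Δp = -0.16646, p = 0.60474
step 3: Δp = +0.11985, p = 0.72459
step 4: Δp = -0.08629, p = 0.63830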